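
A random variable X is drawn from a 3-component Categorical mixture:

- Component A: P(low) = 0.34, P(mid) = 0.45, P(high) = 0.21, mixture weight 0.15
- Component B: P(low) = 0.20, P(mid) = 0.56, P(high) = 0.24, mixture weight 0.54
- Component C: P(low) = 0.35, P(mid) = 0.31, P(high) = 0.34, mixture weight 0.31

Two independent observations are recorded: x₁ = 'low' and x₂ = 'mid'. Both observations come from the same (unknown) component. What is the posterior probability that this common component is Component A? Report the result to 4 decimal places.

Apply Bayes' rule: the posterior for each component is proportional to its prior times its likelihood at x.
Since both observations come from the same component, the likelihood for component k is f_k(x₁)·f_k(x₂).
  p_A = [0.34] × [0.45] = 0.153
  p_B = [0.2] × [0.56] = 0.112
  p_C = [0.35] × [0.31] = 0.1085
Unnormalised posteriors:
  π_A·p_A = 0.15 × 0.153 = 0.02295
  π_B·p_B = 0.54 × 0.112 = 0.06048
  π_C·p_C = 0.31 × 0.1085 = 0.033635
Evidence: 0.02295 + 0.06048 + 0.033635 = 0.117065
So the posterior for Component A is 0.02295 / 0.117065 ≈ 0.1960.

0.1960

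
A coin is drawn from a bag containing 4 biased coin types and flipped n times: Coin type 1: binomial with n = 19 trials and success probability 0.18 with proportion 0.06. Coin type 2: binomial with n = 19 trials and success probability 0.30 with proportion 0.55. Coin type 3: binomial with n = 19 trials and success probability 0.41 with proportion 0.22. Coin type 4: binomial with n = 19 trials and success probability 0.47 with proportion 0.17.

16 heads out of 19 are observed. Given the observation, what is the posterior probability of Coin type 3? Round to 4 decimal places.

0.1664

P(component k | x) = P(Z=k)·f_k(x) / marginal(x), where marginal(x) = Σ_j P(Z=j)·f_j(x).
Binomial probabilities:
  p_1 = 6.48822e-10
  p_2 = 1.43073e-06
  p_3 = 0.000126888
  p_4 = 0.000817932
Unnormalised posteriors:
  P(Z=1)·p_1 = 0.06 × 6.48822e-10 = 3.89293e-11
  P(Z=2)·p_2 = 0.55 × 1.43073e-06 = 7.86902e-07
  P(Z=3)·p_3 = 0.22 × 0.000126888 = 2.79154e-05
  P(Z=4)·p_4 = 0.17 × 0.000817932 = 0.000139048
Marginal: 3.89293e-11 + 7.86902e-07 + 2.79154e-05 + 0.000139048 = 0.000167751
P(Coin type 3 | the observation) = 2.79154e-05 / 0.000167751 ≈ 0.1664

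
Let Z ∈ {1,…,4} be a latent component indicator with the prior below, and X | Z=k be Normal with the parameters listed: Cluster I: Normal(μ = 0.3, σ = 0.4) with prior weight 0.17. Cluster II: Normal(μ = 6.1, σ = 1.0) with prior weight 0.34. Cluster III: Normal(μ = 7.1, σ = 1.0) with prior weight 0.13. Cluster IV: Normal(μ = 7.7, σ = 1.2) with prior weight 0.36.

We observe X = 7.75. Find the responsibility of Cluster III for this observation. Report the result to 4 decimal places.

0.2139

The responsibility of component k is π_k f_k(x) divided by Σ_j π_j f_j(x).
Normal densities:
  f_I = 4.70444e-76
  f_II = 0.102265
  f_III = 0.322972
  f_IV = 0.332163
Prior × likelihood for each component:
  π_I·f_I = 0.17 × 4.70444e-76 = 7.99755e-77
  π_II·f_II = 0.34 × 0.102265 = 0.0347701
  π_III·f_III = 0.13 × 0.322972 = 0.0419864
  π_IV·f_IV = 0.36 × 0.332163 = 0.119579
Denominator: 7.99755e-77 + 0.0347701 + 0.0419864 + 0.119579 = 0.196335
P(Cluster III | the observation) ≈ 0.2139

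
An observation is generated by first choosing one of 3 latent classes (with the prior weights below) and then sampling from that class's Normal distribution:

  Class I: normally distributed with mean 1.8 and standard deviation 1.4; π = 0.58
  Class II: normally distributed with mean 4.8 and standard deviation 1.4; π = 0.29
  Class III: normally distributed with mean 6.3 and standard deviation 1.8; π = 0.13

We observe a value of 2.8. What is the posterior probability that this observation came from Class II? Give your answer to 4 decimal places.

Apply Bayes' rule: the posterior for each component is proportional to its prior times its likelihood at x.
Evaluate each component's likelihood at the observed value:
  p_I = (1/(1.4·√(2π)))·exp(−(2.8−1.8)²/(2·1.4²)) = 0.284959·exp(-0.25510) = 0.220797
  p_II = (1/(1.4·√(2π)))·exp(−(2.8−4.8)²/(2·1.4²)) = 0.284959·exp(-1.02041) = 0.102713
  p_III = (1/(1.8·√(2π)))·exp(−(2.8−6.3)²/(2·1.8²)) = 0.221635·exp(-1.89043) = 0.0334683
Unnormalised posteriors:
  w_I·p_I = 0.58 × 0.220797 = 0.128062
  w_II·p_II = 0.29 × 0.102713 = 0.0297867
  w_III·p_III = 0.13 × 0.0334683 = 0.00435088
Marginal: 0.128062 + 0.0297867 + 0.00435088 = 0.1622
So the posterior for Class II is 0.0297867 / 0.1622 ≈ 0.1836.

0.1836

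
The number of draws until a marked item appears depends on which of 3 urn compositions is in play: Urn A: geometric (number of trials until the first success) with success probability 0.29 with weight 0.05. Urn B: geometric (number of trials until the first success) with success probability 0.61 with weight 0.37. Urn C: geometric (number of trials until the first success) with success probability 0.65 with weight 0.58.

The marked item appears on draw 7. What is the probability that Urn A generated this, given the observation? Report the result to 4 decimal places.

P(component k | x) = π_k·f_k(x) / marginal(x), where marginal(x) = Σ_j π_j·f_j(x).
Geometric probabilities:
  L_A = 0.29·(1−0.29)^6 = 0.29·0.1281 = 0.0371491
  L_B = 0.61·(1−0.61)^6 = 0.61·0.00351874 = 0.00214643
  L_C = 0.65·(1−0.65)^6 = 0.65·0.00183827 = 0.00119487
Unnormalised posteriors:
  π_A·L_A = 0.05 × 0.0371491 = 0.00185745
  π_B·L_B = 0.37 × 0.00214643 = 0.00079418
  π_C·L_C = 0.58 × 0.00119487 = 0.000693026
Sum: 0.00185745 + 0.00079418 + 0.000693026 = 0.00334466
So the posterior for Urn A is 0.00185745 / 0.00334466 ≈ 0.5553.

0.5553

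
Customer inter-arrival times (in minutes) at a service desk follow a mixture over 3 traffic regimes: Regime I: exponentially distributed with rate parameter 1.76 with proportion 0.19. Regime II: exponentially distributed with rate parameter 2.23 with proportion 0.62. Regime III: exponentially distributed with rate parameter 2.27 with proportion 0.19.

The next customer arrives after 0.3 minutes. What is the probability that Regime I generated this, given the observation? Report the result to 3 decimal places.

P(component k | x) = w_k·f_k(x) / marginal(x), where marginal(x) = Σ_j w_j·f_j(x).
Component likelihoods at x = 0.3 minutes:
  f_I = 1.76·e^(−1.76·0.3) = 1.76·e^(−0.5280) = 1.03802
  f_II = 2.23·e^(−2.23·0.3) = 2.23·e^(−0.6690) = 1.14225
  f_III = 2.27·e^(−2.27·0.3) = 2.27·e^(−0.6810) = 1.14887
Unnormalised posteriors:
  w_I·f_I = 0.19 × 1.03802 = 0.197224
  w_II·f_II = 0.62 × 1.14225 = 0.708196
  w_III·f_III = 0.19 × 1.14887 = 0.218286
Sum: 0.197224 + 0.708196 + 0.218286 = 1.12371
So the posterior for Regime I is 0.197224 / 1.12371 ≈ 0.176.

0.176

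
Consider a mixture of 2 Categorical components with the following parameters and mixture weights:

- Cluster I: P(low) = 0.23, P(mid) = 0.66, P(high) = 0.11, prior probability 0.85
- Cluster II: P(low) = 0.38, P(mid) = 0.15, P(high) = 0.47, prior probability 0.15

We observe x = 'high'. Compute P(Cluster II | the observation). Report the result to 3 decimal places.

0.430

By Bayes' theorem, P(k | x) = w_k f_k(x) / Σ_j w_j f_j(x).
Evaluate each component's likelihood at the observed value:
  p_I = P(high | comp) = 0.11
  p_II = P(high | comp) = 0.47
Weight by the priors:
  w_I·p_I = 0.85 × 0.11 = 0.0935
  w_II·p_II = 0.15 × 0.47 = 0.0705
Sum: 0.0935 + 0.0705 = 0.164
P(Cluster II | 'high') ≈ 0.430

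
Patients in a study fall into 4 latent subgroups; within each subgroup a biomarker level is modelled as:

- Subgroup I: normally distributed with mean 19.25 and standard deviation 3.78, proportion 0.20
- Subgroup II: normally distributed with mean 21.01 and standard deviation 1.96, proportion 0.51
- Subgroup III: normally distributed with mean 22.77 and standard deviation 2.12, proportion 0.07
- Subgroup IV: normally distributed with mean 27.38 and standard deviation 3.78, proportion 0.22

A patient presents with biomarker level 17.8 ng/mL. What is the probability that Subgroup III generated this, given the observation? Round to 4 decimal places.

0.0174

Posterior ∝ prior × likelihood, so P(k | x) ∝ P(Z=k) f_k(x); normalise over all components.
Normal densities:
  L_I = 0.0980541
  L_II = 0.0532369
  L_III = 0.0120545
  L_IV = 0.00425257
Unnormalised posteriors:
  P(Z=I)·L_I = 0.20 × 0.0980541 = 0.0196108
  P(Z=II)·L_II = 0.51 × 0.0532369 = 0.0271508
  P(Z=III)·L_III = 0.07 × 0.0120545 = 0.000843814
  P(Z=IV)·L_IV = 0.22 × 0.00425257 = 0.000935564
Normaliser: 0.0196108 + 0.0271508 + 0.000843814 + 0.000935564 = 0.048541
So the posterior for Subgroup III is 0.000843814 / 0.048541 ≈ 0.0174.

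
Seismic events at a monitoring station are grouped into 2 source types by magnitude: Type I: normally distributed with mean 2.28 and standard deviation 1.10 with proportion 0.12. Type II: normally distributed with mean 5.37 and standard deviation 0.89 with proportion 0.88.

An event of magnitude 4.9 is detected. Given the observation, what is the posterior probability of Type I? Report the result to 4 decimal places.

0.0074

By Bayes' theorem, P(k | x) = P(Z=k) f_k(x) / Σ_j P(Z=j) f_j(x).
Component likelihoods at x = 4.9:
  p_I = 0.0212632
  p_II = 0.389908
Weight by the priors:
  P(Z=I)·p_I = 0.12 × 0.0212632 = 0.00255158
  P(Z=II)·p_II = 0.88 × 0.389908 = 0.343119
Normaliser: 0.00255158 + 0.343119 = 0.345671
Responsibility of Type I: 0.00255158 / 0.345671 ≈ 0.0074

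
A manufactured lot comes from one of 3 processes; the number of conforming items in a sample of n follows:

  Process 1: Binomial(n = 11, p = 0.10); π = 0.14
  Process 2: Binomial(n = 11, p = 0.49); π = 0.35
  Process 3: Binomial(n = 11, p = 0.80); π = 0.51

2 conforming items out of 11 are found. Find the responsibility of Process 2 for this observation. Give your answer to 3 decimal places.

P(component k | x) = π_k·f_k(x) / marginal(x), where marginal(x) = Σ_j π_j·f_j(x).
Evaluate each component's likelihood at the observed value:
  p_1 = C(11,2)·0.10^2·0.90^9 = 55·0.01·0.38742 = 0.213081
  p_2 = C(11,2)·0.49^2·0.51^9 = 55·0.2401·0.00233417 = 0.0308238
  p_3 = C(11,2)·0.80^2·0.20^9 = 55·0.64·5.12e-07 = 1.80224e-05
Prior × likelihood for each component:
  π_1·p_1 = 0.14 × 0.213081 = 0.0298314
  π_2·p_2 = 0.35 × 0.0308238 = 0.0107883
  π_3·p_3 = 0.51 × 1.80224e-05 = 9.19142e-06
Denominator: 0.0298314 + 0.0107883 + 9.19142e-06 = 0.0406289
Responsibility of Process 2: 0.0107883 / 0.0406289 ≈ 0.266

0.266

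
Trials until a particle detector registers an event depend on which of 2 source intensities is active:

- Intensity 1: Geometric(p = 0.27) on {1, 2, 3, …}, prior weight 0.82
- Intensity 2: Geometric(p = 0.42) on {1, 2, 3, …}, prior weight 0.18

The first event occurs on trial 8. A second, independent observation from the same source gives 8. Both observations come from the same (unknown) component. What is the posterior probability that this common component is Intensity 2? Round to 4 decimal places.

0.0208

P(component k | x) = P(Z=k)·f_k(x) / marginal(x), where marginal(x) = Σ_j P(Z=j)·f_j(x).
Since both observations come from the same component, the likelihood for component k is f_k(x₁)·f_k(x₂).
  f_1 = [0.029828] × [0.029828] = 0.000889708
  f_2 = [0.00927353] × [0.00927353] = 8.59984e-05
Unnormalised posteriors:
  P(Z=1)·f_1 = 0.82 × 0.000889708 = 0.000729561
  P(Z=2)·f_2 = 0.18 × 8.59984e-05 = 1.54797e-05
Denominator: 0.000729561 + 1.54797e-05 = 0.00074504
P(Intensity 2 | x₁, x₂) ≈ 0.0208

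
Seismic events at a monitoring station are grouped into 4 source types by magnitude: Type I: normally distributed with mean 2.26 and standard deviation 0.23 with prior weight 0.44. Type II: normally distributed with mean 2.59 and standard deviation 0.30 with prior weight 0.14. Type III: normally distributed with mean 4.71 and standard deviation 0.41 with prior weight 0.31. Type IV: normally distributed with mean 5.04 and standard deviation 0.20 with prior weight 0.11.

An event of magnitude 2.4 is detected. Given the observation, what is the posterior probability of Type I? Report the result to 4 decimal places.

0.8063

The responsibility of component k is w_k f_k(x) divided by Σ_j w_j f_j(x).
Normal densities:
  f_I = 1.44121
  f_II = 1.08815
  f_III = 1.24477e-07
  f_IV = 2.91169e-38
Prior × likelihood for each component:
  w_I·f_I = 0.44 × 1.44121 = 0.634132
  w_II·f_II = 0.14 × 1.08815 = 0.152341
  w_III·f_III = 0.31 × 1.24477e-07 = 3.85879e-08
  w_IV·f_IV = 0.11 × 2.91169e-38 = 3.20286e-39
Denominator: 0.634132 + 0.152341 + 3.85879e-08 + 3.20286e-39 = 0.786473
So the posterior for Type I is 0.634132 / 0.786473 ≈ 0.8063.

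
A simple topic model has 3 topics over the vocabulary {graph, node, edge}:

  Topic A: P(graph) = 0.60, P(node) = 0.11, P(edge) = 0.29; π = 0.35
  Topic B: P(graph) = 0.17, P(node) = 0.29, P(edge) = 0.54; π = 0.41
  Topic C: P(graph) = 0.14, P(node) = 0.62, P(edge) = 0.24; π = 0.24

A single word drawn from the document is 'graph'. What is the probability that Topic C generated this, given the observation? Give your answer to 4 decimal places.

0.1072

The responsibility of component k is P(Z=k) f_k(x) divided by Σ_j P(Z=j) f_j(x).
Evaluate each component's likelihood at the observed value:
  L_A = P(graph | comp) = 0.60
  L_B = P(graph | comp) = 0.17
  L_C = P(graph | comp) = 0.14
Weight by the priors:
  P(Z=A)·L_A = 0.35 × 0.6 = 0.21
  P(Z=B)·L_B = 0.41 × 0.17 = 0.0697
  P(Z=C)·L_C = 0.24 × 0.14 = 0.0336
Marginal: 0.21 + 0.0697 + 0.0336 = 0.3133
P(Topic C | x) ≈ 0.1072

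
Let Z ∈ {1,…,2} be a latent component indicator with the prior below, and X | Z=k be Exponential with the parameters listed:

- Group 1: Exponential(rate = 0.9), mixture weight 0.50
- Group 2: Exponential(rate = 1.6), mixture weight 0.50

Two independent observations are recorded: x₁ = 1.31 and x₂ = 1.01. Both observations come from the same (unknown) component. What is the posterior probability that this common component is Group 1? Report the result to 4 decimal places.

0.6162

Apply Bayes' rule: the posterior for each component is proportional to its prior times its likelihood at x.
Since both observations come from the same component, the likelihood for component k is f_k(x₁)·f_k(x₂).
  f_1 = [0.276828] × [0.362634] = 0.100387
  f_2 = [0.196716] × [0.317907] = 0.0625373
Multiply by the mixture weights:
  π_1·f_1 = 0.50 × 0.100387 = 0.0501936
  π_2·f_2 = 0.50 × 0.0625373 = 0.0312686
Sum: 0.0501936 + 0.0312686 = 0.0814622
Responsibility of Group 1: 0.0501936 / 0.0814622 ≈ 0.6162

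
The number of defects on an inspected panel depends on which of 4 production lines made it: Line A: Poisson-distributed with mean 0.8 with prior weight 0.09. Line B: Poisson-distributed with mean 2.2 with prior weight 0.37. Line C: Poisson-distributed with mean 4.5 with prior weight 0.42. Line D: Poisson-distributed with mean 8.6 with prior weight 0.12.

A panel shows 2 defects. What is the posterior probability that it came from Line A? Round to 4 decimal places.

By Bayes' theorem, P(k | x) = π_k f_k(x) / Σ_j π_j f_j(x).
Evaluate each component's likelihood at the observed value:
  f_A = e^(−0.8)·0.8^2/2! = 0.143785
  f_B = e^(−2.2)·2.2^2/2! = 0.268144
  f_C = e^(−4.5)·4.5^2/2! = 0.112479
  f_D = e^(−8.6)·8.6^2/2! = 0.00680823
Weight by the priors:
  π_A·f_A = 0.09 × 0.143785 = 0.0129407
  π_B·f_B = 0.37 × 0.268144 = 0.0992131
  π_C·f_C = 0.42 × 0.112479 = 0.047241
  π_D·f_D = 0.12 × 0.00680823 = 0.000816988
Normaliser: 0.0129407 + 0.0992131 + 0.047241 + 0.000816988 = 0.160212
So the posterior for Line A is 0.0129407 / 0.160212 ≈ 0.0808.

0.0808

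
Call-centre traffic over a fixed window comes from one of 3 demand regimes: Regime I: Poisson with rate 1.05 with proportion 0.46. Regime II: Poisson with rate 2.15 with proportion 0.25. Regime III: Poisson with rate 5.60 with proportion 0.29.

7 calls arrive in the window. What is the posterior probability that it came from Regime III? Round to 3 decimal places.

By Bayes' theorem, P(k | x) = w_k f_k(x) / Σ_j w_j f_j(x).
Evaluate each component's likelihood at the observed value:
  L_I = 9.76979e-05
  L_II = 0.00490801
  L_III = 0.126717
Multiply by the mixture weights:
  w_I·L_I = 0.46 × 9.76979e-05 = 4.4941e-05
  w_II·L_II = 0.25 × 0.00490801 = 0.001227
  w_III·L_III = 0.29 × 0.126717 = 0.0367481
Normaliser: 4.4941e-05 + 0.001227 + 0.0367481 = 0.03802
P(Regime III | x) ≈ 0.967

0.967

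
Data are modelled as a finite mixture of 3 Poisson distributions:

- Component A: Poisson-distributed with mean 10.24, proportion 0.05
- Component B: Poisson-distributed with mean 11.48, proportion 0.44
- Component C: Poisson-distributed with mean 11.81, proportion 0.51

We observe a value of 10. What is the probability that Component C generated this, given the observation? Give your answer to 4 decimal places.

0.4958

Posterior ∝ prior × likelihood, so P(k | x) ∝ P(Z=k) f_k(x); normalise over all components.
Evaluate each component's likelihood at the observed value:
  f_A = e^(−10.24)·10.24^10/10! = 0.124756
  f_B = e^(−11.48)·11.48^10/10! = 0.113228
  f_C = e^(−11.81)·11.81^10/10! = 0.108073
Prior × likelihood for each component:
  P(Z=A)·f_A = 0.05 × 0.124756 = 0.00623779
  P(Z=B)·f_B = 0.44 × 0.113228 = 0.0498205
  P(Z=C)·f_C = 0.51 × 0.108073 = 0.0551173
Evidence: 0.00623779 + 0.0498205 + 0.0551173 = 0.111176
So the posterior for Component C is 0.0551173 / 0.111176 ≈ 0.4958.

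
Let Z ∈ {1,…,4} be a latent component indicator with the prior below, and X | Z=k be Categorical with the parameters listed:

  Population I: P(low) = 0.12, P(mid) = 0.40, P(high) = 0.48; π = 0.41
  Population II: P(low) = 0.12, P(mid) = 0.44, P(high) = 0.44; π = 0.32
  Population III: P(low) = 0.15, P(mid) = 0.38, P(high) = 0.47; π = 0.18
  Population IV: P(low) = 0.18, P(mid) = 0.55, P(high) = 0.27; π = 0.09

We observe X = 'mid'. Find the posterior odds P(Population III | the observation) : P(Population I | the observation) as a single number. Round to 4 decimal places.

0.4171

Since P(k|x) ∝ π_k f_k(x), the posterior odds are π_i f_i(x) / (π_j f_j(x)).
Component likelihoods at x = 'mid':
  f_I = P(mid | comp) = 0.40
  f_II = P(mid | comp) = 0.44
  f_III = P(mid | comp) = 0.38
  f_IV = P(mid | comp) = 0.55
0.0684 / 0.164 ≈ 0.4171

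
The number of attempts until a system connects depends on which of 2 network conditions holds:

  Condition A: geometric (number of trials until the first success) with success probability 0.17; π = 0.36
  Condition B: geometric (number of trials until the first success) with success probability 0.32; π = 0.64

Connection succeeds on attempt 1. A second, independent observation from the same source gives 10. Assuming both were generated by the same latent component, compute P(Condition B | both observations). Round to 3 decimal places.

By Bayes' theorem, P(k | x) = w_k f_k(x) / Σ_j w_j f_j(x).
Since both observations come from the same component, the likelihood for component k is f_k(x₁)·f_k(x₂).
  f_A = [0.17] × [0.0317798] = 0.00540257
  f_B = [0.32] × [0.00994787] = 0.00318332
Unnormalised posteriors:
  w_A·f_A = 0.36 × 0.00540257 = 0.00194493
  w_B·f_B = 0.64 × 0.00318332 = 0.00203732
Marginal: 0.00194493 + 0.00203732 = 0.00398225
P(Condition B | data) ≈ 0.512

0.512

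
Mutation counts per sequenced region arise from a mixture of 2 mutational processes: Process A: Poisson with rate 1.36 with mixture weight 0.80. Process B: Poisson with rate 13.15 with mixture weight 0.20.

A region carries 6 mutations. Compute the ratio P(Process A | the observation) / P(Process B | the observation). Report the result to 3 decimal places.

0.646

Only the two components matter; the odds are (w_i f_i(x)) / (w_j f_j(x)).
Component likelihoods at x = 6 mutations:
  L_A = e^(−1.36)·1.36^6/6! = 0.00225559
  L_B = e^(−13.15)·13.15^6/6! = 0.0139717
0.00180447 / 0.00279434 ≈ 0.646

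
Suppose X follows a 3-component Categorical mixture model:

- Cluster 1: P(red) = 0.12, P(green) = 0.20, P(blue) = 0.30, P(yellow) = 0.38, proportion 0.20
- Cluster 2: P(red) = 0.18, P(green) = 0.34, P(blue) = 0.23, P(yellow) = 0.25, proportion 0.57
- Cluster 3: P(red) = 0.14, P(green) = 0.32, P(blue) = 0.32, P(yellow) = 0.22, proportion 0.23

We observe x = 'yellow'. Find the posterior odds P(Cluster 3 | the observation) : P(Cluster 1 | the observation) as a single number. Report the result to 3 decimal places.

Only the two components matter; the odds are (π_i f_i(x)) / (π_j f_j(x)).
Categorical probabilities:
  f_1 = P(yellow | comp) = 0.38
  f_2 = P(yellow | comp) = 0.25
  f_3 = P(yellow | comp) = 0.22
0.0506 / 0.076 ≈ 0.666

0.666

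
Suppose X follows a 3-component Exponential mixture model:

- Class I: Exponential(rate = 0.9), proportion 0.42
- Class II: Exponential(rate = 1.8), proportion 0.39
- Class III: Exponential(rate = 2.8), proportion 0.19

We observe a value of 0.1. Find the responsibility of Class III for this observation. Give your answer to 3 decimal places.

0.301

Apply Bayes' rule: the posterior for each component is proportional to its prior times its likelihood at x.
Evaluate each component's likelihood at the observed value:
  f_I = 0.9·e^(−0.9·0.1) = 0.9·e^(−0.0900) = 0.822538
  f_II = 1.8·e^(−1.8·0.1) = 1.8·e^(−0.1800) = 1.50349
  f_III = 2.8·e^(−2.8·0.1) = 2.8·e^(−0.2800) = 2.11619
Weight by the priors:
  π_I·f_I = 0.42 × 0.822538 = 0.345466
  π_II·f_II = 0.39 × 1.50349 = 0.58636
  π_III·f_III = 0.19 × 2.11619 = 0.402077
Normaliser: 0.345466 + 0.58636 + 0.402077 = 1.3339
P(Class III | x) ≈ 0.301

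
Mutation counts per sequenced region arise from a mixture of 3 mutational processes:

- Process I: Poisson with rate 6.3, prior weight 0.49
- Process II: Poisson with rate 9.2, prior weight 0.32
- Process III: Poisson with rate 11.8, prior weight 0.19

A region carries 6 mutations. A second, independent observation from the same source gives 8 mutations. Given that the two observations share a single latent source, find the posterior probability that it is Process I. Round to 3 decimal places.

By Bayes' theorem, P(k | x) = π_k f_k(x) / Σ_j π_j f_j(x).
Since both observations come from the same component, the likelihood for component k is f_k(x₁)·f_k(x₂).
  f_I = [e^(−6.3)·6.3^6/6! = 0.159461] × [0.113018] = 0.0180221
  f_II = [e^(−9.2)·9.2^6/6! = 0.0850913] × [0.128609] = 0.0109435
  f_III = [e^(−11.8)·11.8^6/6! = 0.0281374] × [0.0699617] = 0.00196854
Multiply by the mixture weights:
  π_I·f_I = 0.49 × 0.0180221 = 0.0088308
  π_II·f_II = 0.32 × 0.0109435 = 0.00350193
  π_III·f_III = 0.19 × 0.00196854 = 0.000374024
Denominator: 0.0088308 + 0.00350193 + 0.000374024 = 0.0127068
P(Process I | x₁,x₂) ≈ 0.695

0.695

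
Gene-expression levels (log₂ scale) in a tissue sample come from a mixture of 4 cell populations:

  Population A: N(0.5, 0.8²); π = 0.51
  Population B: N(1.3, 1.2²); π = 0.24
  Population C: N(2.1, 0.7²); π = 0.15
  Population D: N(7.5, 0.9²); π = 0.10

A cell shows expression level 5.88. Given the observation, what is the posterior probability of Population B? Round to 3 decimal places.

P(component k | x) = π_k·f_k(x) / marginal(x), where marginal(x) = Σ_j π_j·f_j(x).
Normal densities:
  p_A = 7.53703e-11
  p_B = 0.000228327
  p_C = 2.65337e-07
  p_D = 0.0877224
Multiply by the mixture weights:
  π_A·p_A = 0.51 × 7.53703e-11 = 3.84389e-11
  π_B·p_B = 0.24 × 0.000228327 = 5.47984e-05
  π_C·p_C = 0.15 × 2.65337e-07 = 3.98006e-08
  π_D·p_D = 0.10 × 0.0877224 = 0.00877224
Normaliser: 3.84389e-11 + 5.47984e-05 + 3.98006e-08 + 0.00877224 = 0.00882708
So the posterior for Population B is 5.47984e-05 / 0.00882708 ≈ 0.006.

0.006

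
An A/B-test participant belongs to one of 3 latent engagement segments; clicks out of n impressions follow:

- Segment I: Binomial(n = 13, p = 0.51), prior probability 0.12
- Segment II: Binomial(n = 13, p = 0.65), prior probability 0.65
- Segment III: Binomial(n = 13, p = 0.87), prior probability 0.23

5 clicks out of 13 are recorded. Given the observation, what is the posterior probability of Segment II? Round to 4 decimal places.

0.5523

Apply Bayes' rule: the posterior for each component is proportional to its prior times its likelihood at x.
Binomial probabilities:
  f_I = C(13,5)·0.51^5·0.49^8 = 1287·0.0345025·0.00332329 = 0.14757
  f_II = C(13,5)·0.65^5·0.35^8 = 1287·0.116029·0.000225188 = 0.0336271
  f_III = C(13,5)·0.87^5·0.13^8 = 1287·0.498421·8.15731e-08 = 5.23265e-05
Multiply by the mixture weights:
  π_I·f_I = 0.12 × 0.14757 = 0.0177084
  π_II·f_II = 0.65 × 0.0336271 = 0.0218576
  π_III·f_III = 0.23 × 5.23265e-05 = 1.20351e-05
Marginal: 0.0177084 + 0.0218576 + 1.20351e-05 = 0.0395781
P(Segment II | x) ≈ 0.5523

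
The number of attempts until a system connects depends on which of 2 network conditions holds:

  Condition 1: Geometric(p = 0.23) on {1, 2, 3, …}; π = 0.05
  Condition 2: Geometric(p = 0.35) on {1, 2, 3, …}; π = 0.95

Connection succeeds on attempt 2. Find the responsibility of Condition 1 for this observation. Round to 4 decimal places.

Posterior ∝ prior × likelihood, so P(k | x) ∝ π_k f_k(x); normalise over all components.
Geometric probabilities:
  p_1 = 0.23·(1−0.23)^1 = 0.23·0.77 = 0.1771
  p_2 = 0.35·(1−0.35)^1 = 0.35·0.65 = 0.2275
Unnormalised posteriors:
  π_1·p_1 = 0.05 × 0.1771 = 0.008855
  π_2·p_2 = 0.95 × 0.2275 = 0.216125
Normaliser: 0.008855 + 0.216125 = 0.22498
Responsibility of Condition 1: 0.008855 / 0.22498 ≈ 0.0394

0.0394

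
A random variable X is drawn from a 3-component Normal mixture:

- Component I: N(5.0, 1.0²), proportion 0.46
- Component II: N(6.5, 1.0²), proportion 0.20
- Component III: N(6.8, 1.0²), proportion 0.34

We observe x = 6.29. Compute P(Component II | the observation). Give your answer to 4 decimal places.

0.2818

Apply Bayes' rule: the posterior for each component is proportional to its prior times its likelihood at x.
Normal densities:
  L_I = 0.173602
  L_II = 0.390242
  L_III = 0.350292
Unnormalised posteriors:
  P(Z=I)·L_I = 0.46 × 0.173602 = 0.079857
  P(Z=II)·L_II = 0.20 × 0.390242 = 0.0780484
  P(Z=III)·L_III = 0.34 × 0.350292 = 0.119099
Denominator: 0.079857 + 0.0780484 + 0.119099 = 0.277005
So the posterior for Component II is 0.0780484 / 0.277005 ≈ 0.2818.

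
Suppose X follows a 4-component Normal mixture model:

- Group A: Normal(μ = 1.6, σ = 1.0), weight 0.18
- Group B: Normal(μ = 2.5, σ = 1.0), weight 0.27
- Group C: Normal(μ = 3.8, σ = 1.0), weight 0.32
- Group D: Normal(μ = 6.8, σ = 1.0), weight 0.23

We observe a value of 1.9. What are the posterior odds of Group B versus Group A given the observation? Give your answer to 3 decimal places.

Posterior odds = (w_i f_i(x)) / (w_j f_j(x)); the normalising sum cancels.
Component likelihoods at x = 1.9:
  L_A = 0.381388
  L_B = 0.333225
  L_C = 0.0656158
  L_D = 2.43896e-06
Posterior odds = (w_B·L_B) / (w_A·L_A) = (0.27·0.333225) / (0.18·0.381388) = 0.0899706 / 0.0686498 ≈ 1.311

1.311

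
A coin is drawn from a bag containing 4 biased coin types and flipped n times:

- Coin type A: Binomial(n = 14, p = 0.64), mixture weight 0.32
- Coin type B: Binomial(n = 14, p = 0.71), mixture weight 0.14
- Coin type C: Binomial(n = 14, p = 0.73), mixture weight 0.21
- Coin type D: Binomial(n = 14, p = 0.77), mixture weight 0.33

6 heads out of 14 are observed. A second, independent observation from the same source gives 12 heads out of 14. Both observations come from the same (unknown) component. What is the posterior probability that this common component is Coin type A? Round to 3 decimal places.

0.489

By Bayes' theorem, P(k | x) = π_k f_k(x) / Σ_j π_j f_j(x).
Since both observations come from the same component, the likelihood for component k is f_k(x₁)·f_k(x₂).
  L_A = [0.0582177] × [0.0556937] = 0.00324236
  L_B = [0.0192437] × [0.125585] = 0.00241672
  L_C = [0.0128352] × [0.15193] = 0.00195005
  L_D = [0.00490143] × [0.209115] = 0.00102496
Prior × likelihood for each component:
  π_A·L_A = 0.32 × 0.00324236 = 0.00103756
  π_B·L_B = 0.14 × 0.00241672 = 0.000338341
  π_C·L_C = 0.21 × 0.00195005 = 0.000409511
  π_D·L_D = 0.33 × 0.00102496 = 0.000338238
Marginal: 0.00103756 + 0.000338341 + 0.000409511 + 0.000338238 = 0.00212364
P(Coin type A | x) ≈ 0.489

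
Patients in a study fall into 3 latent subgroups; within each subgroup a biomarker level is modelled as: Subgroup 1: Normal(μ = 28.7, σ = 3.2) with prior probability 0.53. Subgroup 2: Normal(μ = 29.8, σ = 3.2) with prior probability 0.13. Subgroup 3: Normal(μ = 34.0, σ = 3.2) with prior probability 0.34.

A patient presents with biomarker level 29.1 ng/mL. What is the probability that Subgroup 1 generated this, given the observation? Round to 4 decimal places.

0.6937

The responsibility of component k is w_k f_k(x) divided by Σ_j w_j f_j(x).
Component likelihoods at x = 29.1 ng/mL:
  L_1 = 0.123699
  L_2 = 0.121722
  L_3 = 0.0386019
Multiply by the mixture weights:
  w_1·L_1 = 0.53 × 0.123699 = 0.0655606
  w_2·L_2 = 0.13 × 0.121722 = 0.0158239
  w_3·L_3 = 0.34 × 0.0386019 = 0.0131247
Sum: 0.0655606 + 0.0158239 + 0.0131247 = 0.0945091
P(Subgroup 1 | x) = 0.0655606 / 0.0945091 ≈ 0.6937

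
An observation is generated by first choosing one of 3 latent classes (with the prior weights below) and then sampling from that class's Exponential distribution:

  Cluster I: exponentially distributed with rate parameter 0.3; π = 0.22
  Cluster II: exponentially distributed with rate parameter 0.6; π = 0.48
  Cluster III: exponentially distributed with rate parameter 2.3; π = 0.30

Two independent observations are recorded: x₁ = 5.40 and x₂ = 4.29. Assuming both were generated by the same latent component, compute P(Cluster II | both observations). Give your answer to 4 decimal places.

P(component k | x) = P(Z=k)·f_k(x) / marginal(x), where marginal(x) = Σ_j P(Z=j)·f_j(x).
Since both observations come from the same component, the likelihood for component k is f_k(x₁)·f_k(x₂).
  L_I = [0.0593696] × [0.0828294] = 0.00491755
  L_II = [0.0234983] × [0.045738] = 0.00107477
  L_III = [9.28518e-06] × [0.000119274] = 1.10748e-09
Unnormalised posteriors:
  P(Z=I)·L_I = 0.22 × 0.00491755 = 0.00108186
  P(Z=II)·L_II = 0.48 × 0.00107477 = 0.000515888
  P(Z=III)·L_III = 0.30 × 1.10748e-09 = 3.32243e-10
Denominator: 0.00108186 + 0.000515888 + 3.32243e-10 = 0.00159775
P(Cluster II | x₁,x₂) = 0.000515888 / 0.00159775 ≈ 0.3229

0.3229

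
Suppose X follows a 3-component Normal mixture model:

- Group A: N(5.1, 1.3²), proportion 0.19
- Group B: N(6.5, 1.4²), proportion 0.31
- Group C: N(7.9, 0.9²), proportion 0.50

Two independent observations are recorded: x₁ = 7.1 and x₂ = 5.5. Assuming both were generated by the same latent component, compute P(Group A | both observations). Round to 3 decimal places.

0.210

P(component k | x) = π_k·f_k(x) / marginal(x), where marginal(x) = Σ_j π_j·f_j(x).
Since both observations come from the same component, the likelihood for component k is f_k(x₁)·f_k(x₂).
  f_A = [0.0939742] × [0.29269] = 0.0275053
  f_B = [0.259955] × [0.220797] = 0.0573972
  f_C = [0.298603] × [0.0126622] = 0.00378098
Prior × likelihood for each component:
  π_A·f_A = 0.19 × 0.0275053 = 0.00522602
  π_B·f_B = 0.31 × 0.0573972 = 0.0177931
  π_C·f_C = 0.50 × 0.00378098 = 0.00189049
Evidence: 0.00522602 + 0.0177931 + 0.00189049 = 0.0249096
P(Group A | x) = 0.00522602 / 0.0249096 ≈ 0.210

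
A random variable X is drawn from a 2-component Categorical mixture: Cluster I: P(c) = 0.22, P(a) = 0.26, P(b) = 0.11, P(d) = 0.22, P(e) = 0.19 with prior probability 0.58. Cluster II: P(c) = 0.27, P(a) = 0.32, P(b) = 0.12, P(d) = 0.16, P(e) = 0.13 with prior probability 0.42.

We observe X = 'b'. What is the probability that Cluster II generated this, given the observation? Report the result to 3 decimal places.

0.441

P(component k | x) = P(Z=k)·f_k(x) / marginal(x), where marginal(x) = Σ_j P(Z=j)·f_j(x).
Categorical probabilities:
  L_I = P(b | comp) = 0.11
  L_II = P(b | comp) = 0.12
Unnormalised posteriors:
  P(Z=I)·L_I = 0.58 × 0.11 = 0.0638
  P(Z=II)·L_II = 0.42 × 0.12 = 0.0504
Normaliser: 0.0638 + 0.0504 = 0.1142
Responsibility of Cluster II: 0.0504 / 0.1142 ≈ 0.441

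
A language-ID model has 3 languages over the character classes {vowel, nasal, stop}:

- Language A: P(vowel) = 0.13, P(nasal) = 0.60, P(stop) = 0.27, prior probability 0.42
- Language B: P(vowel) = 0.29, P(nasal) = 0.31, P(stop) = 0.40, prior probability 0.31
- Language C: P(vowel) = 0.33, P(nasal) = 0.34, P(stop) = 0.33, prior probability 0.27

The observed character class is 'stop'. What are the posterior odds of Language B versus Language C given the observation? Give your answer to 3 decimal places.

1.392

The posterior odds equal the prior odds times the likelihood ratio: (π_i/π_j)·(f_i(x)/f_j(x)).
Categorical probabilities:
  f_A = 0.27
  f_B = 0.4
  f_C = 0.33
Odds = (0.31/0.27) × (0.4/0.33) = 1.14815 × 1.21212 ≈ 1.392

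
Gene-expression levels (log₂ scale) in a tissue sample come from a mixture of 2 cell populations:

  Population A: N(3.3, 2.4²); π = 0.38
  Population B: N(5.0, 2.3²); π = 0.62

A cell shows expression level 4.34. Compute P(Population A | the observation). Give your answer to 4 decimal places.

The responsibility of component k is π_k f_k(x) divided by Σ_j π_j f_j(x).
Evaluate each component's likelihood at the observed value:
  f_A = 0.151329
  f_B = 0.166457
Unnormalised posteriors:
  π_A·f_A = 0.38 × 0.151329 = 0.0575052
  π_B·f_B = 0.62 × 0.166457 = 0.103203
Normaliser: 0.0575052 + 0.103203 = 0.160708
So the posterior for Population A is 0.0575052 / 0.160708 ≈ 0.3578.

0.3578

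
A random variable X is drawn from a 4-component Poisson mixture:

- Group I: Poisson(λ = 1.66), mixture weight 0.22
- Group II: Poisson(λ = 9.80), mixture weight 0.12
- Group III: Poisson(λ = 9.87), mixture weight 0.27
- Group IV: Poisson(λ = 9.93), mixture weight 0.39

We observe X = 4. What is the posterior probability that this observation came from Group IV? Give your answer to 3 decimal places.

0.265

By Bayes' theorem, P(k | x) = w_k f_k(x) / Σ_j w_j f_j(x).
Component likelihoods at x = 4:
  L_I = 0.0601578
  L_II = 0.0213112
  L_III = 0.0204442
  L_IV = 0.0197261
Unnormalised posteriors:
  w_I·L_I = 0.22 × 0.0601578 = 0.0132347
  w_II·L_II = 0.12 × 0.0213112 = 0.00255734
  w_III·L_III = 0.27 × 0.0204442 = 0.00551994
  w_IV·L_IV = 0.39 × 0.0197261 = 0.00769318
Evidence: 0.0132347 + 0.00255734 + 0.00551994 + 0.00769318 = 0.0290052
P(Group IV | the observation) = 0.00769318 / 0.0290052 ≈ 0.265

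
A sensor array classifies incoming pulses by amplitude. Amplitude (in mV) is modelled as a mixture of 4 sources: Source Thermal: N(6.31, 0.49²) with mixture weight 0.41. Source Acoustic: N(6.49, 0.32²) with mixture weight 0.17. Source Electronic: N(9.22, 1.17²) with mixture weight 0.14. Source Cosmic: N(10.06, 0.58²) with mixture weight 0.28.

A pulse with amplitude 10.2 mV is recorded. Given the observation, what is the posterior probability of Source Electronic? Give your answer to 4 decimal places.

0.1523

Posterior ∝ prior × likelihood, so P(k | x) ∝ π_k f_k(x); normalise over all components.
Normal densities:
  p_Thermal = 1.67955e-14
  p_Acoustic = 8.08919e-30
  p_Electronic = 0.240092
  p_Cosmic = 0.668083
Prior × likelihood for each component:
  π_Thermal·p_Thermal = 0.41 × 1.67955e-14 = 6.88614e-15
  π_Acoustic·p_Acoustic = 0.17 × 8.08919e-30 = 1.37516e-30
  π_Electronic·p_Electronic = 0.14 × 0.240092 = 0.0336128
  π_Cosmic·p_Cosmic = 0.28 × 0.668083 = 0.187063
Marginal: 6.88614e-15 + 1.37516e-30 + 0.0336128 + 0.187063 = 0.220676
Responsibility of Source Electronic: 0.0336128 / 0.220676 ≈ 0.1523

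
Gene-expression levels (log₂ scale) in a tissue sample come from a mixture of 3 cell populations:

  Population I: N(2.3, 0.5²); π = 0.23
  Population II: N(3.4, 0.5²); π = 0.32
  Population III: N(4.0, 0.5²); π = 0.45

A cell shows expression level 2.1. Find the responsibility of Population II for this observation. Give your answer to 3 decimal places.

0.049

Posterior ∝ prior × likelihood, so P(k | x) ∝ w_k f_k(x); normalise over all components.
Component likelihoods at x = 2.1:
  f_I = (1/(0.5·√(2π)))·exp(−(2.1−2.3)²/(2·0.5²)) = 0.797885·exp(-0.08000) = 0.73654
  f_II = (1/(0.5·√(2π)))·exp(−(2.1−3.4)²/(2·0.5²)) = 0.797885·exp(-3.38000) = 0.0271659
  f_III = (1/(0.5·√(2π)))·exp(−(2.1−4.0)²/(2·0.5²)) = 0.797885·exp(-7.22000) = 0.000583894
Multiply by the mixture weights:
  w_I·f_I = 0.23 × 0.73654 = 0.169404
  w_II·f_II = 0.32 × 0.0271659 = 0.0086931
  w_III·f_III = 0.45 × 0.000583894 = 0.000262752
Marginal: 0.169404 + 0.0086931 + 0.000262752 = 0.17836
So the posterior for Population II is 0.0086931 / 0.17836 ≈ 0.049.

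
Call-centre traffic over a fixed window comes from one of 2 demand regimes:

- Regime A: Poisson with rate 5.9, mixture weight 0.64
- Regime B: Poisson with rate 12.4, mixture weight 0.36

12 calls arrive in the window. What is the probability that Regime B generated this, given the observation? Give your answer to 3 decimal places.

0.863

By Bayes' theorem, P(k | x) = P(Z=k) f_k(x) / Σ_j P(Z=j) f_j(x).
Evaluate each component's likelihood at the observed value:
  f_A = e^(−5.9)·5.9^12/12! = 0.0101754
  f_B = e^(−12.4)·12.4^12/12! = 0.113624
Multiply by the mixture weights:
  P(Z=A)·f_A = 0.64 × 0.0101754 = 0.00651223
  P(Z=B)·f_B = 0.36 × 0.113624 = 0.0409048
Denominator: 0.00651223 + 0.0409048 = 0.047417
So the posterior for Regime B is 0.0409048 / 0.047417 ≈ 0.863.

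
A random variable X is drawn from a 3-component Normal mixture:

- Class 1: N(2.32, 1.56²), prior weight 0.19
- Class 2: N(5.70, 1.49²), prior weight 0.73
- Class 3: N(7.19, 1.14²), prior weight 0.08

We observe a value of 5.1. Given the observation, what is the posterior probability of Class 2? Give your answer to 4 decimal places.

0.9225

By Bayes' theorem, P(k | x) = P(Z=k) f_k(x) / Σ_j P(Z=j) f_j(x).
Evaluate each component's likelihood at the observed value:
  L_1 = (1/(1.56·√(2π)))·exp(−(5.1−2.32)²/(2·1.56²)) = 0.255732·exp(-1.58785) = 0.0522624
  L_2 = (1/(1.49·√(2π)))·exp(−(5.1−5.70)²/(2·1.49²)) = 0.267746·exp(-0.08108) = 0.246895
  L_3 = (1/(1.14·√(2π)))·exp(−(5.1−7.19)²/(2·1.14²)) = 0.349949·exp(-1.68056) = 0.0651852
Weight by the priors:
  P(Z=1)·L_1 = 0.19 × 0.0522624 = 0.00992986
  P(Z=2)·L_2 = 0.73 × 0.246895 = 0.180233
  P(Z=3)·L_3 = 0.08 × 0.0651852 = 0.00521482
Evidence: 0.00992986 + 0.180233 + 0.00521482 = 0.195378
P(Class 2 | x) = 0.180233 / 0.195378 ≈ 0.9225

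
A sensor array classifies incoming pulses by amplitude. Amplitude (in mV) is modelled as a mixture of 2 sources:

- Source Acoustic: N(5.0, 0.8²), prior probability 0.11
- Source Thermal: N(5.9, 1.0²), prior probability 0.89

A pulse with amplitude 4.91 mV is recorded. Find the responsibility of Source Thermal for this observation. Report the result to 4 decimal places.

The responsibility of component k is π_k f_k(x) divided by Σ_j π_j f_j(x).
Component likelihoods at x = 4.91 mV:
  L_Acoustic = (1/(0.8·√(2π)))·exp(−(4.91−5.0)²/(2·0.8²)) = 0.498678·exp(-0.00633) = 0.495532
  L_Thermal = (1/(1.0·√(2π)))·exp(−(4.91−5.9)²/(2·1.0²)) = 0.398942·exp(-0.49005) = 0.24439
Multiply by the mixture weights:
  π_Acoustic·L_Acoustic = 0.11 × 0.495532 = 0.0545085
  π_Thermal·L_Thermal = 0.89 × 0.24439 = 0.217507
Denominator: 0.0545085 + 0.217507 = 0.272016
So the posterior for Source Thermal is 0.217507 / 0.272016 ≈ 0.7996.

0.7996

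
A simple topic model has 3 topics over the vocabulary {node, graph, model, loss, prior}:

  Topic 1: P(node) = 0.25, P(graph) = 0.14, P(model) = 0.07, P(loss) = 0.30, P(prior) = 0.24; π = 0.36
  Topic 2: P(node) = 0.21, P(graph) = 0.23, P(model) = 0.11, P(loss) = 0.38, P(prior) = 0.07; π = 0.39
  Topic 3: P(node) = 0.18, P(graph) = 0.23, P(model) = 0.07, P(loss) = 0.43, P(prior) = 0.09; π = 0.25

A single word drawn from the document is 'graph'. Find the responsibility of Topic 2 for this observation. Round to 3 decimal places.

0.454

P(component k | x) = w_k·f_k(x) / marginal(x), where marginal(x) = Σ_j w_j·f_j(x).
Categorical probabilities:
  f_1 = P(graph | comp) = 0.14
  f_2 = P(graph | comp) = 0.23
  f_3 = P(graph | comp) = 0.23
Unnormalised posteriors:
  w_1·f_1 = 0.36 × 0.14 = 0.0504
  w_2·f_2 = 0.39 × 0.23 = 0.0897
  w_3·f_3 = 0.25 × 0.23 = 0.0575
Evidence: 0.0504 + 0.0897 + 0.0575 = 0.1976
P(Topic 2 | the observation) ≈ 0.454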